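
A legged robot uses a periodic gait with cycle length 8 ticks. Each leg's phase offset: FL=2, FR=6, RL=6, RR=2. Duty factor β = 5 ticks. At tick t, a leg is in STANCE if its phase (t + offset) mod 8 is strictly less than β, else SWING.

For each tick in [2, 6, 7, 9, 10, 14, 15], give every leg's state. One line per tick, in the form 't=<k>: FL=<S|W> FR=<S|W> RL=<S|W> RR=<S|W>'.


t=2: FL=S FR=S RL=S RR=S
t=6: FL=S FR=S RL=S RR=S
t=7: FL=S FR=W RL=W RR=S
t=9: FL=S FR=W RL=W RR=S
t=10: FL=S FR=S RL=S RR=S
t=14: FL=S FR=S RL=S RR=S
t=15: FL=S FR=W RL=W RR=S

t=2: phase=(4,0,0,4) vs β=5 → FL=S FR=S RL=S RR=S
t=6: phase=(0,4,4,0) vs β=5 → FL=S FR=S RL=S RR=S
t=7: phase=(1,5,5,1) vs β=5 → FL=S FR=W RL=W RR=S
t=9: phase=(3,7,7,3) vs β=5 → FL=S FR=W RL=W RR=S
t=10: phase=(4,0,0,4) vs β=5 → FL=S FR=S RL=S RR=S
t=14: phase=(0,4,4,0) vs β=5 → FL=S FR=S RL=S RR=S
t=15: phase=(1,5,5,1) vs β=5 → FL=S FR=W RL=W RR=S


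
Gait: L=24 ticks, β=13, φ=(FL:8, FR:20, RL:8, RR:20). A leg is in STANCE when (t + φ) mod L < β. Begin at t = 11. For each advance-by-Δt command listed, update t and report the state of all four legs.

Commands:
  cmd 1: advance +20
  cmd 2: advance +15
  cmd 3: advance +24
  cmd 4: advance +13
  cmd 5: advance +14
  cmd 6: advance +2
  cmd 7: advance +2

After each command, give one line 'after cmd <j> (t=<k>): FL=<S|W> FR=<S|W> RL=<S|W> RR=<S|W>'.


start t=11: FL=W FR=S RL=W RR=S
cmd 1: advance +20 → t=31, phase=(15,3,15,3) → FL=W FR=S RL=W RR=S
cmd 2: advance +15 → t=46, phase=(6,18,6,18) → FL=S FR=W RL=S RR=W
cmd 3: advance +24 → t=70, phase=(6,18,6,18) → FL=S FR=W RL=S RR=W
cmd 4: advance +13 → t=83, phase=(19,7,19,7) → FL=W FR=S RL=W RR=S
cmd 5: advance +14 → t=97, phase=(9,21,9,21) → FL=S FR=W RL=S RR=W
cmd 6: advance +2 → t=99, phase=(11,23,11,23) → FL=S FR=W RL=S RR=W
cmd 7: advance +2 → t=101, phase=(13,1,13,1) → FL=W FR=S RL=W RR=S

after cmd 1 (t=31): FL=W FR=S RL=W RR=S
after cmd 2 (t=46): FL=S FR=W RL=S RR=W
after cmd 3 (t=70): FL=S FR=W RL=S RR=W
after cmd 4 (t=83): FL=W FR=S RL=W RR=S
after cmd 5 (t=97): FL=S FR=W RL=S RR=W
after cmd 6 (t=99): FL=S FR=W RL=S RR=W
after cmd 7 (t=101): FL=W FR=S RL=W RR=S


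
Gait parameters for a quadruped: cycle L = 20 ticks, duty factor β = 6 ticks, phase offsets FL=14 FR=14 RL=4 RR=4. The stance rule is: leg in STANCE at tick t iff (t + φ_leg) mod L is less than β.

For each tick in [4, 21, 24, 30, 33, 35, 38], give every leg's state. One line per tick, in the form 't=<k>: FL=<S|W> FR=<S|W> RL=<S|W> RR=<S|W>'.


t=4: FL=W FR=W RL=W RR=W
t=21: FL=W FR=W RL=S RR=S
t=24: FL=W FR=W RL=W RR=W
t=30: FL=S FR=S RL=W RR=W
t=33: FL=W FR=W RL=W RR=W
t=35: FL=W FR=W RL=W RR=W
t=38: FL=W FR=W RL=S RR=S

t=4: phase=(18,18,8,8) vs β=6 → FL=W FR=W RL=W RR=W
t=21: phase=(15,15,5,5) vs β=6 → FL=W FR=W RL=S RR=S
t=24: phase=(18,18,8,8) vs β=6 → FL=W FR=W RL=W RR=W
t=30: phase=(4,4,14,14) vs β=6 → FL=S FR=S RL=W RR=W
t=33: phase=(7,7,17,17) vs β=6 → FL=W FR=W RL=W RR=W
t=35: phase=(9,9,19,19) vs β=6 → FL=W FR=W RL=W RR=W
t=38: phase=(12,12,2,2) vs β=6 → FL=W FR=W RL=S RR=S


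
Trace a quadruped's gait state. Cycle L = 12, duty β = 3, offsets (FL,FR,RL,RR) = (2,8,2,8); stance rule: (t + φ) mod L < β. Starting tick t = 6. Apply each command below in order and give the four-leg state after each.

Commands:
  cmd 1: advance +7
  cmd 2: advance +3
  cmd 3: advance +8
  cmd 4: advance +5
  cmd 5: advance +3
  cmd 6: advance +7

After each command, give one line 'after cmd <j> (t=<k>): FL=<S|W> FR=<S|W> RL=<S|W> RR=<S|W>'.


start t=6: FL=W FR=S RL=W RR=S
cmd 1: advance +7 → t=13, phase=(3,9,3,9) → FL=W FR=W RL=W RR=W
cmd 2: advance +3 → t=16, phase=(6,0,6,0) → FL=W FR=S RL=W RR=S
cmd 3: advance +8 → t=24, phase=(2,8,2,8) → FL=S FR=W RL=S RR=W
cmd 4: advance +5 → t=29, phase=(7,1,7,1) → FL=W FR=S RL=W RR=S
cmd 5: advance +3 → t=32, phase=(10,4,10,4) → FL=W FR=W RL=W RR=W
cmd 6: advance +7 → t=39, phase=(5,11,5,11) → FL=W FR=W RL=W RR=W

after cmd 1 (t=13): FL=W FR=W RL=W RR=W
after cmd 2 (t=16): FL=W FR=S RL=W RR=S
after cmd 3 (t=24): FL=S FR=W RL=S RR=W
after cmd 4 (t=29): FL=W FR=S RL=W RR=S
after cmd 5 (t=32): FL=W FR=W RL=W RR=W
after cmd 6 (t=39): FL=W FR=W RL=W RR=W


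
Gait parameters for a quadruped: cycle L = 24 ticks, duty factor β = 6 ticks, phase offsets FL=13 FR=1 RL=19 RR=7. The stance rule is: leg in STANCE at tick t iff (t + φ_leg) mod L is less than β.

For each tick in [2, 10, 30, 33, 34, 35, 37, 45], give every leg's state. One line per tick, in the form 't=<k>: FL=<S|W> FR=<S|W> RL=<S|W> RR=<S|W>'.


t=2: FL=W FR=S RL=W RR=W
t=10: FL=W FR=W RL=S RR=W
t=30: FL=W FR=W RL=S RR=W
t=33: FL=W FR=W RL=S RR=W
t=34: FL=W FR=W RL=S RR=W
t=35: FL=S FR=W RL=W RR=W
t=37: FL=S FR=W RL=W RR=W
t=45: FL=W FR=W RL=W RR=S

t=2: phase=(15,3,21,9) vs β=6 → FL=W FR=S RL=W RR=W
t=10: phase=(23,11,5,17) vs β=6 → FL=W FR=W RL=S RR=W
t=30: phase=(19,7,1,13) vs β=6 → FL=W FR=W RL=S RR=W
t=33: phase=(22,10,4,16) vs β=6 → FL=W FR=W RL=S RR=W
t=34: phase=(23,11,5,17) vs β=6 → FL=W FR=W RL=S RR=W
t=35: phase=(0,12,6,18) vs β=6 → FL=S FR=W RL=W RR=W
t=37: phase=(2,14,8,20) vs β=6 → FL=S FR=W RL=W RR=W
t=45: phase=(10,22,16,4) vs β=6 → FL=W FR=W RL=W RR=S


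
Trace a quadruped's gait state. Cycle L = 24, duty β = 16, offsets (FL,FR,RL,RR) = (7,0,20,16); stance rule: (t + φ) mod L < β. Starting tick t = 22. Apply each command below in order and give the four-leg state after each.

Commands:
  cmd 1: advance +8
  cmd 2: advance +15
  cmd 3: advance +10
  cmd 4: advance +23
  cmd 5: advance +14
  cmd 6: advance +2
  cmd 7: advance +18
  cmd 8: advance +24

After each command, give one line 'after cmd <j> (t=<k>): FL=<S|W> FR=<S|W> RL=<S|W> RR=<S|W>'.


start t=22: FL=S FR=W RL=W RR=S
cmd 1: advance +8 → t=30, phase=(13,6,2,22) → FL=S FR=S RL=S RR=W
cmd 2: advance +15 → t=45, phase=(4,21,17,13) → FL=S FR=W RL=W RR=S
cmd 3: advance +10 → t=55, phase=(14,7,3,23) → FL=S FR=S RL=S RR=W
cmd 4: advance +23 → t=78, phase=(13,6,2,22) → FL=S FR=S RL=S RR=W
cmd 5: advance +14 → t=92, phase=(3,20,16,12) → FL=S FR=W RL=W RR=S
cmd 6: advance +2 → t=94, phase=(5,22,18,14) → FL=S FR=W RL=W RR=S
cmd 7: advance +18 → t=112, phase=(23,16,12,8) → FL=W FR=W RL=S RR=S
cmd 8: advance +24 → t=136, phase=(23,16,12,8) → FL=W FR=W RL=S RR=S

after cmd 1 (t=30): FL=S FR=S RL=S RR=W
after cmd 2 (t=45): FL=S FR=W RL=W RR=S
after cmd 3 (t=55): FL=S FR=S RL=S RR=W
after cmd 4 (t=78): FL=S FR=S RL=S RR=W
after cmd 5 (t=92): FL=S FR=W RL=W RR=S
after cmd 6 (t=94): FL=S FR=W RL=W RR=S
after cmd 7 (t=112): FL=W FR=W RL=S RR=S
after cmd 8 (t=136): FL=W FR=W RL=S RR=S


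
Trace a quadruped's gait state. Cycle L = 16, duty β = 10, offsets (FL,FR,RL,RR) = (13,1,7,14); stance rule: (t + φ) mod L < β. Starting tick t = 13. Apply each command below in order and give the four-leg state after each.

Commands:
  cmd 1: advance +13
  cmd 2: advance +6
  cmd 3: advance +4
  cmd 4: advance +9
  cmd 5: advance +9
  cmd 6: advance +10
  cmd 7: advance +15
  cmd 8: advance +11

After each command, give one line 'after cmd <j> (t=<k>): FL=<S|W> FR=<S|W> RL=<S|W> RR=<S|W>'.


after cmd 1 (t=26): FL=S FR=W RL=S RR=S
after cmd 2 (t=32): FL=W FR=S RL=S RR=W
after cmd 3 (t=36): FL=S FR=S RL=W RR=S
after cmd 4 (t=45): FL=W FR=W RL=S RR=W
after cmd 5 (t=54): FL=S FR=S RL=W RR=S
after cmd 6 (t=64): FL=W FR=S RL=S RR=W
after cmd 7 (t=79): FL=W FR=S RL=S RR=W
after cmd 8 (t=90): FL=S FR=W RL=S RR=S

start t=13: FL=W FR=W RL=S RR=W
cmd 1: advance +13 → t=26, phase=(7,11,1,8) → FL=S FR=W RL=S RR=S
cmd 2: advance +6 → t=32, phase=(13,1,7,14) → FL=W FR=S RL=S RR=W
cmd 3: advance +4 → t=36, phase=(1,5,11,2) → FL=S FR=S RL=W RR=S
cmd 4: advance +9 → t=45, phase=(10,14,4,11) → FL=W FR=W RL=S RR=W
cmd 5: advance +9 → t=54, phase=(3,7,13,4) → FL=S FR=S RL=W RR=S
cmd 6: advance +10 → t=64, phase=(13,1,7,14) → FL=W FR=S RL=S RR=W
cmd 7: advance +15 → t=79, phase=(12,0,6,13) → FL=W FR=S RL=S RR=W
cmd 8: advance +11 → t=90, phase=(7,11,1,8) → FL=S FR=W RL=S RR=S


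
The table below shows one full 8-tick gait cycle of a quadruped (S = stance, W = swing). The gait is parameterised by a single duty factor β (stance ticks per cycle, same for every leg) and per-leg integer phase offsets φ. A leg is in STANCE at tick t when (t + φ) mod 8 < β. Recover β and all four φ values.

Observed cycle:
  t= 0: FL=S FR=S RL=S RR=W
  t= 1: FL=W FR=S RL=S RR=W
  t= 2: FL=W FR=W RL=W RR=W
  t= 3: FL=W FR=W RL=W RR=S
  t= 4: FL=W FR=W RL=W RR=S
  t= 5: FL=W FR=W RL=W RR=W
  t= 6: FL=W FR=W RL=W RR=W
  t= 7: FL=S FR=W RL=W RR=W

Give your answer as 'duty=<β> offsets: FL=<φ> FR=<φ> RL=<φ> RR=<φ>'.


duty=2 offsets: FL=1 FR=0 RL=0 RR=5

duty β = stance ticks per leg = 2
FL: stance ticks = 2; W→S at t=7 → φ=1
FR: stance ticks = 2; W→S at t=0 → φ=0
RL: stance ticks = 2; W→S at t=0 → φ=0
RR: stance ticks = 2; W→S at t=3 → φ=5


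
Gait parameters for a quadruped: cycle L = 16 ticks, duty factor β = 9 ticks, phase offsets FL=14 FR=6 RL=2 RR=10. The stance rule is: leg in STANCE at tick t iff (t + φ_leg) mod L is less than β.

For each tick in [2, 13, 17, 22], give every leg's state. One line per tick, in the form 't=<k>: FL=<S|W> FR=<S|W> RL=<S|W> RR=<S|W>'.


t=2: phase=(0,8,4,12) vs β=9 → FL=S FR=S RL=S RR=W
t=13: phase=(11,3,15,7) vs β=9 → FL=W FR=S RL=W RR=S
t=17: phase=(15,7,3,11) vs β=9 → FL=W FR=S RL=S RR=W
t=22: phase=(4,12,8,0) vs β=9 → FL=S FR=W RL=S RR=S

t=2: FL=S FR=S RL=S RR=W
t=13: FL=W FR=S RL=W RR=S
t=17: FL=W FR=S RL=S RR=W
t=22: FL=S FR=W RL=S RR=S


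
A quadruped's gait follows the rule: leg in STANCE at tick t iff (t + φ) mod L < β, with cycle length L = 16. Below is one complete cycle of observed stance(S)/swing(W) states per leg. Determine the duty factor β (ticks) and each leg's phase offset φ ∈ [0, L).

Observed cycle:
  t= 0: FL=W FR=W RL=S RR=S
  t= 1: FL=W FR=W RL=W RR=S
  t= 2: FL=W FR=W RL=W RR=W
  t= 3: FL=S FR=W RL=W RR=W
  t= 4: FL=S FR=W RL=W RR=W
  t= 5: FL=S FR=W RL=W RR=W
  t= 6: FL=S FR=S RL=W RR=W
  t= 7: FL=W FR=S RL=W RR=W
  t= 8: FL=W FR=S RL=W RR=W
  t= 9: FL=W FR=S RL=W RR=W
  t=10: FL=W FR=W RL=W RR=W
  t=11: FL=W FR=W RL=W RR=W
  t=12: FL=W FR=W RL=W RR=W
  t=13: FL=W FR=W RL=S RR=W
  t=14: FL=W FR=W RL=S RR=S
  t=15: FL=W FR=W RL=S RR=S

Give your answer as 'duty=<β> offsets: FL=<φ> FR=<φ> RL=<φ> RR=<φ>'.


duty=4 offsets: FL=13 FR=10 RL=3 RR=2

duty β = stance ticks per leg = 4
FL: stance ticks = 4; W→S at t=3 → φ=13
FR: stance ticks = 4; W→S at t=6 → φ=10
RL: stance ticks = 4; W→S at t=13 → φ=3
RR: stance ticks = 4; W→S at t=14 → φ=2


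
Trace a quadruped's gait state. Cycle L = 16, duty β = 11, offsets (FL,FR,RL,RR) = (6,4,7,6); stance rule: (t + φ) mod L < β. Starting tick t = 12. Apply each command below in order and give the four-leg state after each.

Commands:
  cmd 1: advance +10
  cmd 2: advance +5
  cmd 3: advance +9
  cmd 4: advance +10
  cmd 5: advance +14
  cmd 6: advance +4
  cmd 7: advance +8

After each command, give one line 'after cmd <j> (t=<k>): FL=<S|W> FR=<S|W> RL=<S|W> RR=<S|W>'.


start t=12: FL=S FR=S RL=S RR=S
cmd 1: advance +10 → t=22, phase=(12,10,13,12) → FL=W FR=S RL=W RR=W
cmd 2: advance +5 → t=27, phase=(1,15,2,1) → FL=S FR=W RL=S RR=S
cmd 3: advance +9 → t=36, phase=(10,8,11,10) → FL=S FR=S RL=W RR=S
cmd 4: advance +10 → t=46, phase=(4,2,5,4) → FL=S FR=S RL=S RR=S
cmd 5: advance +14 → t=60, phase=(2,0,3,2) → FL=S FR=S RL=S RR=S
cmd 6: advance +4 → t=64, phase=(6,4,7,6) → FL=S FR=S RL=S RR=S
cmd 7: advance +8 → t=72, phase=(14,12,15,14) → FL=W FR=W RL=W RR=W

after cmd 1 (t=22): FL=W FR=S RL=W RR=W
after cmd 2 (t=27): FL=S FR=W RL=S RR=S
after cmd 3 (t=36): FL=S FR=S RL=W RR=S
after cmd 4 (t=46): FL=S FR=S RL=S RR=S
after cmd 5 (t=60): FL=S FR=S RL=S RR=S
after cmd 6 (t=64): FL=S FR=S RL=S RR=S
after cmd 7 (t=72): FL=W FR=W RL=W RR=W


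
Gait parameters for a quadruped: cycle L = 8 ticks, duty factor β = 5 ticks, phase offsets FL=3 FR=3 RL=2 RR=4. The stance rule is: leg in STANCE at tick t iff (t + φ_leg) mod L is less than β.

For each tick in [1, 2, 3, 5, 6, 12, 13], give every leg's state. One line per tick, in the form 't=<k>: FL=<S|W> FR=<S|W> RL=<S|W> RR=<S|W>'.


t=1: phase=(4,4,3,5) vs β=5 → FL=S FR=S RL=S RR=W
t=2: phase=(5,5,4,6) vs β=5 → FL=W FR=W RL=S RR=W
t=3: phase=(6,6,5,7) vs β=5 → FL=W FR=W RL=W RR=W
t=5: phase=(0,0,7,1) vs β=5 → FL=S FR=S RL=W RR=S
t=6: phase=(1,1,0,2) vs β=5 → FL=S FR=S RL=S RR=S
t=12: phase=(7,7,6,0) vs β=5 → FL=W FR=W RL=W RR=S
t=13: phase=(0,0,7,1) vs β=5 → FL=S FR=S RL=W RR=S

t=1: FL=S FR=S RL=S RR=W
t=2: FL=W FR=W RL=S RR=W
t=3: FL=W FR=W RL=W RR=W
t=5: FL=S FR=S RL=W RR=S
t=6: FL=S FR=S RL=S RR=S
t=12: FL=W FR=W RL=W RR=S
t=13: FL=S FR=S RL=W RR=S


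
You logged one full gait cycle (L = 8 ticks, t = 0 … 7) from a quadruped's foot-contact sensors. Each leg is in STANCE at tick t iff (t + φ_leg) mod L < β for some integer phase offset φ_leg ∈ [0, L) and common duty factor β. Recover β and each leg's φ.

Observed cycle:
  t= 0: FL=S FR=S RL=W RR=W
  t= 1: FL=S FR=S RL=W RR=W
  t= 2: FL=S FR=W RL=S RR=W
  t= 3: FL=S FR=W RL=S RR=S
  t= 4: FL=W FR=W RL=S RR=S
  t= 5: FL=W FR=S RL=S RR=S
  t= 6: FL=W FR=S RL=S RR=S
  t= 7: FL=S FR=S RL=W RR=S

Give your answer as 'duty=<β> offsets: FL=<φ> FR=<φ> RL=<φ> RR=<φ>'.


duty β = stance ticks per leg = 5
FL: stance ticks = 5; W→S at t=7 → φ=1
FR: stance ticks = 5; W→S at t=5 → φ=3
RL: stance ticks = 5; W→S at t=2 → φ=6
RR: stance ticks = 5; W→S at t=3 → φ=5

duty=5 offsets: FL=1 FR=3 RL=6 RR=5


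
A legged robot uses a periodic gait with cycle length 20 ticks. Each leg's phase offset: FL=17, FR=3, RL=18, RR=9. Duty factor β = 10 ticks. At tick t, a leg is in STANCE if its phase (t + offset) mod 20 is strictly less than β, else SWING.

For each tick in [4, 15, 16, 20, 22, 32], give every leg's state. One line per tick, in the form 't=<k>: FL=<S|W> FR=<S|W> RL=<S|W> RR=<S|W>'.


t=4: FL=S FR=S RL=S RR=W
t=15: FL=W FR=W RL=W RR=S
t=16: FL=W FR=W RL=W RR=S
t=20: FL=W FR=S RL=W RR=S
t=22: FL=W FR=S RL=S RR=W
t=32: FL=S FR=W RL=W RR=S

t=4: phase=(1,7,2,13) vs β=10 → FL=S FR=S RL=S RR=W
t=15: phase=(12,18,13,4) vs β=10 → FL=W FR=W RL=W RR=S
t=16: phase=(13,19,14,5) vs β=10 → FL=W FR=W RL=W RR=S
t=20: phase=(17,3,18,9) vs β=10 → FL=W FR=S RL=W RR=S
t=22: phase=(19,5,0,11) vs β=10 → FL=W FR=S RL=S RR=W
t=32: phase=(9,15,10,1) vs β=10 → FL=S FR=W RL=W RR=S


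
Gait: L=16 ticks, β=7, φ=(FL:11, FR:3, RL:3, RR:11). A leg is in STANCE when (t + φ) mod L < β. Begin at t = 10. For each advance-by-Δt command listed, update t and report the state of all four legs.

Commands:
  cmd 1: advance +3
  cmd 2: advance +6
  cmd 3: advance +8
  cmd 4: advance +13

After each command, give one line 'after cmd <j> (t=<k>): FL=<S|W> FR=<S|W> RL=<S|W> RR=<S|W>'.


start t=10: FL=S FR=W RL=W RR=S
cmd 1: advance +3 → t=13, phase=(8,0,0,8) → FL=W FR=S RL=S RR=W
cmd 2: advance +6 → t=19, phase=(14,6,6,14) → FL=W FR=S RL=S RR=W
cmd 3: advance +8 → t=27, phase=(6,14,14,6) → FL=S FR=W RL=W RR=S
cmd 4: advance +13 → t=40, phase=(3,11,11,3) → FL=S FR=W RL=W RR=S

after cmd 1 (t=13): FL=W FR=S RL=S RR=W
after cmd 2 (t=19): FL=W FR=S RL=S RR=W
after cmd 3 (t=27): FL=S FR=W RL=W RR=S
after cmd 4 (t=40): FL=S FR=W RL=W RR=S


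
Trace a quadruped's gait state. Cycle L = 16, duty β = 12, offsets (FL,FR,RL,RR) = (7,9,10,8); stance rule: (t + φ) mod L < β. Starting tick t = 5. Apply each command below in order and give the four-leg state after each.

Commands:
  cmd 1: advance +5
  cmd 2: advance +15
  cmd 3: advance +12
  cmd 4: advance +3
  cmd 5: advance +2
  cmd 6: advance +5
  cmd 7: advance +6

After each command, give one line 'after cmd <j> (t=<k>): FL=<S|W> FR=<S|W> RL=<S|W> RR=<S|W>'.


after cmd 1 (t=10): FL=S FR=S RL=S RR=S
after cmd 2 (t=25): FL=S FR=S RL=S RR=S
after cmd 3 (t=37): FL=W FR=W RL=W RR=W
after cmd 4 (t=40): FL=W FR=S RL=S RR=S
after cmd 5 (t=42): FL=S FR=S RL=S RR=S
after cmd 6 (t=47): FL=S FR=S RL=S RR=S
after cmd 7 (t=53): FL=W FR=W RL=W RR=W

start t=5: FL=W FR=W RL=W RR=W
cmd 1: advance +5 → t=10, phase=(1,3,4,2) → FL=S FR=S RL=S RR=S
cmd 2: advance +15 → t=25, phase=(0,2,3,1) → FL=S FR=S RL=S RR=S
cmd 3: advance +12 → t=37, phase=(12,14,15,13) → FL=W FR=W RL=W RR=W
cmd 4: advance +3 → t=40, phase=(15,1,2,0) → FL=W FR=S RL=S RR=S
cmd 5: advance +2 → t=42, phase=(1,3,4,2) → FL=S FR=S RL=S RR=S
cmd 6: advance +5 → t=47, phase=(6,8,9,7) → FL=S FR=S RL=S RR=S
cmd 7: advance +6 → t=53, phase=(12,14,15,13) → FL=W FR=W RL=W RR=W


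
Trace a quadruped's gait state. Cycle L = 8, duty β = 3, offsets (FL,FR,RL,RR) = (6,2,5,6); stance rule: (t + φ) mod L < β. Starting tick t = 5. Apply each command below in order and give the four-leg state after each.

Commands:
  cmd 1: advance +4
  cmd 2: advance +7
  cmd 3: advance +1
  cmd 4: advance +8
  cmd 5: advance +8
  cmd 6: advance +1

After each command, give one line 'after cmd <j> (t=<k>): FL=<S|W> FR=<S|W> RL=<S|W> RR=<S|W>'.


start t=5: FL=W FR=W RL=S RR=W
cmd 1: advance +4 → t=9, phase=(7,3,6,7) → FL=W FR=W RL=W RR=W
cmd 2: advance +7 → t=16, phase=(6,2,5,6) → FL=W FR=S RL=W RR=W
cmd 3: advance +1 → t=17, phase=(7,3,6,7) → FL=W FR=W RL=W RR=W
cmd 4: advance +8 → t=25, phase=(7,3,6,7) → FL=W FR=W RL=W RR=W
cmd 5: advance +8 → t=33, phase=(7,3,6,7) → FL=W FR=W RL=W RR=W
cmd 6: advance +1 → t=34, phase=(0,4,7,0) → FL=S FR=W RL=W RR=S

after cmd 1 (t=9): FL=W FR=W RL=W RR=W
after cmd 2 (t=16): FL=W FR=S RL=W RR=W
after cmd 3 (t=17): FL=W FR=W RL=W RR=W
after cmd 4 (t=25): FL=W FR=W RL=W RR=W
after cmd 5 (t=33): FL=W FR=W RL=W RR=W
after cmd 6 (t=34): FL=S FR=W RL=W RR=S


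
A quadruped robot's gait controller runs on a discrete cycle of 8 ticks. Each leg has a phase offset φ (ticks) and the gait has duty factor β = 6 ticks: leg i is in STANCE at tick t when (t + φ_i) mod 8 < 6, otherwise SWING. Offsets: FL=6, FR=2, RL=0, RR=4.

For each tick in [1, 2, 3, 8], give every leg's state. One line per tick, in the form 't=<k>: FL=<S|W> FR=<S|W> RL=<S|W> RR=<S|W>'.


t=1: FL=W FR=S RL=S RR=S
t=2: FL=S FR=S RL=S RR=W
t=3: FL=S FR=S RL=S RR=W
t=8: FL=W FR=S RL=S RR=S

t=1: phase=(7,3,1,5) vs β=6 → FL=W FR=S RL=S RR=S
t=2: phase=(0,4,2,6) vs β=6 → FL=S FR=S RL=S RR=W
t=3: phase=(1,5,3,7) vs β=6 → FL=S FR=S RL=S RR=W
t=8: phase=(6,2,0,4) vs β=6 → FL=W FR=S RL=S RR=S


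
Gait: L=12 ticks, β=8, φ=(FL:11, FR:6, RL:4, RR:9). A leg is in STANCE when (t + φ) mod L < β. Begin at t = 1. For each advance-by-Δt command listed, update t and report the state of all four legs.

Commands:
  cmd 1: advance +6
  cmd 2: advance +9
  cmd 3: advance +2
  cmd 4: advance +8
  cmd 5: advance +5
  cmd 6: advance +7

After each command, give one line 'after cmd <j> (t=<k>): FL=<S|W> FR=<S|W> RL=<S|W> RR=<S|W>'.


after cmd 1 (t=7): FL=S FR=S RL=W RR=S
after cmd 2 (t=16): FL=S FR=W RL=W RR=S
after cmd 3 (t=18): FL=S FR=S RL=W RR=S
after cmd 4 (t=26): FL=S FR=W RL=S RR=W
after cmd 5 (t=31): FL=S FR=S RL=W RR=S
after cmd 6 (t=38): FL=S FR=W RL=S RR=W

start t=1: FL=S FR=S RL=S RR=W
cmd 1: advance +6 → t=7, phase=(6,1,11,4) → FL=S FR=S RL=W RR=S
cmd 2: advance +9 → t=16, phase=(3,10,8,1) → FL=S FR=W RL=W RR=S
cmd 3: advance +2 → t=18, phase=(5,0,10,3) → FL=S FR=S RL=W RR=S
cmd 4: advance +8 → t=26, phase=(1,8,6,11) → FL=S FR=W RL=S RR=W
cmd 5: advance +5 → t=31, phase=(6,1,11,4) → FL=S FR=S RL=W RR=S
cmd 6: advance +7 → t=38, phase=(1,8,6,11) → FL=S FR=W RL=S RR=W


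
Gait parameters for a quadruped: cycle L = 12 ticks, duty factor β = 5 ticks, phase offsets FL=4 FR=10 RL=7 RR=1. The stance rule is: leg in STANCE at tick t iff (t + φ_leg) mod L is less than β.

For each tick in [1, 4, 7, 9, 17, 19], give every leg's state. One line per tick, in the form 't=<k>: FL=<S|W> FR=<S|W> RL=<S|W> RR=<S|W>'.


t=1: phase=(5,11,8,2) vs β=5 → FL=W FR=W RL=W RR=S
t=4: phase=(8,2,11,5) vs β=5 → FL=W FR=S RL=W RR=W
t=7: phase=(11,5,2,8) vs β=5 → FL=W FR=W RL=S RR=W
t=9: phase=(1,7,4,10) vs β=5 → FL=S FR=W RL=S RR=W
t=17: phase=(9,3,0,6) vs β=5 → FL=W FR=S RL=S RR=W
t=19: phase=(11,5,2,8) vs β=5 → FL=W FR=W RL=S RR=W

t=1: FL=W FR=W RL=W RR=S
t=4: FL=W FR=S RL=W RR=W
t=7: FL=W FR=W RL=S RR=W
t=9: FL=S FR=W RL=S RR=W
t=17: FL=W FR=S RL=S RR=W
t=19: FL=W FR=W RL=S RR=W


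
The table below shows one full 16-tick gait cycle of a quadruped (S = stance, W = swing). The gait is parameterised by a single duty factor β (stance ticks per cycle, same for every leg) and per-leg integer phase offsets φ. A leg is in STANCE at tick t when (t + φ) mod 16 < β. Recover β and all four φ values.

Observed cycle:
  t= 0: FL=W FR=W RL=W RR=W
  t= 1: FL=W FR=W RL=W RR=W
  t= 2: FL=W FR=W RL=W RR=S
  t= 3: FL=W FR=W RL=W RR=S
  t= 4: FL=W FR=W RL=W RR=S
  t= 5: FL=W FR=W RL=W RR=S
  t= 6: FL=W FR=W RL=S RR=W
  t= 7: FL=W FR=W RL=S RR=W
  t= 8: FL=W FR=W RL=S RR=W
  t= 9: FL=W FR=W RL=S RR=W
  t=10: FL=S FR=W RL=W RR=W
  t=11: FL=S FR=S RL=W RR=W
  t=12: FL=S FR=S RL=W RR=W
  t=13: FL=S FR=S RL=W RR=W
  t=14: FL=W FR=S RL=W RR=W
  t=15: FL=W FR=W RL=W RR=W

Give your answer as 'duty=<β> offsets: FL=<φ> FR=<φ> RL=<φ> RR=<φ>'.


duty β = stance ticks per leg = 4
FL: stance ticks = 4; W→S at t=10 → φ=6
FR: stance ticks = 4; W→S at t=11 → φ=5
RL: stance ticks = 4; W→S at t=6 → φ=10
RR: stance ticks = 4; W→S at t=2 → φ=14

duty=4 offsets: FL=6 FR=5 RL=10 RR=14


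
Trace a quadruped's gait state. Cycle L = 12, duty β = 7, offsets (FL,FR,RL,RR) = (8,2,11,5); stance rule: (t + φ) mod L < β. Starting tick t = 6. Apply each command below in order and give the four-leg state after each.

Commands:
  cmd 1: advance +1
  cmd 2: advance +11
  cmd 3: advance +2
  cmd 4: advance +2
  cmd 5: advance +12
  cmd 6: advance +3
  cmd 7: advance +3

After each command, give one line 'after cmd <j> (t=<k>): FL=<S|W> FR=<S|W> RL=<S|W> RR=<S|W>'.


after cmd 1 (t=7): FL=S FR=W RL=S RR=S
after cmd 2 (t=18): FL=S FR=W RL=S RR=W
after cmd 3 (t=20): FL=S FR=W RL=W RR=S
after cmd 4 (t=22): FL=S FR=S RL=W RR=S
after cmd 5 (t=34): FL=S FR=S RL=W RR=S
after cmd 6 (t=37): FL=W FR=S RL=S RR=S
after cmd 7 (t=40): FL=S FR=S RL=S RR=W

start t=6: FL=S FR=W RL=S RR=W
cmd 1: advance +1 → t=7, phase=(3,9,6,0) → FL=S FR=W RL=S RR=S
cmd 2: advance +11 → t=18, phase=(2,8,5,11) → FL=S FR=W RL=S RR=W
cmd 3: advance +2 → t=20, phase=(4,10,7,1) → FL=S FR=W RL=W RR=S
cmd 4: advance +2 → t=22, phase=(6,0,9,3) → FL=S FR=S RL=W RR=S
cmd 5: advance +12 → t=34, phase=(6,0,9,3) → FL=S FR=S RL=W RR=S
cmd 6: advance +3 → t=37, phase=(9,3,0,6) → FL=W FR=S RL=S RR=S
cmd 7: advance +3 → t=40, phase=(0,6,3,9) → FL=S FR=S RL=S RR=W


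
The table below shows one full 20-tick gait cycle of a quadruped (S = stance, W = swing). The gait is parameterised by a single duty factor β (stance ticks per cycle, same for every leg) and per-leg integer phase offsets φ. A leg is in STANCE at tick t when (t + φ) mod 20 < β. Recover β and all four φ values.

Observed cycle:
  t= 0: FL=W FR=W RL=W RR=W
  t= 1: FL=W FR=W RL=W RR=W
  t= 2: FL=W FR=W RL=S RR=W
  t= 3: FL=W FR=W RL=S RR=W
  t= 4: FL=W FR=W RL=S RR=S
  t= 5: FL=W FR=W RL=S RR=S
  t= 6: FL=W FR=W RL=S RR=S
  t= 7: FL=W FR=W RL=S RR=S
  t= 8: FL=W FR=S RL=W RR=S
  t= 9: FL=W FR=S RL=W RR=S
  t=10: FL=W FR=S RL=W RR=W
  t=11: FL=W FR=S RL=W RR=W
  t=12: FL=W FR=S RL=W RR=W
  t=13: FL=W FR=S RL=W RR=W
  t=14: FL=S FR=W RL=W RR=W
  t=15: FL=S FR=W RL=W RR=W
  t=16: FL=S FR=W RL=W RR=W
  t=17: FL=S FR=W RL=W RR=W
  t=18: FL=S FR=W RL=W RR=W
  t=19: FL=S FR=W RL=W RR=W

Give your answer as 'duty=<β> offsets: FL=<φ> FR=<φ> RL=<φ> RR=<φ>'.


duty=6 offsets: FL=6 FR=12 RL=18 RR=16

duty β = stance ticks per leg = 6
FL: stance ticks = 6; W→S at t=14 → φ=6
FR: stance ticks = 6; W→S at t=8 → φ=12
RL: stance ticks = 6; W→S at t=2 → φ=18
RR: stance ticks = 6; W→S at t=4 → φ=16


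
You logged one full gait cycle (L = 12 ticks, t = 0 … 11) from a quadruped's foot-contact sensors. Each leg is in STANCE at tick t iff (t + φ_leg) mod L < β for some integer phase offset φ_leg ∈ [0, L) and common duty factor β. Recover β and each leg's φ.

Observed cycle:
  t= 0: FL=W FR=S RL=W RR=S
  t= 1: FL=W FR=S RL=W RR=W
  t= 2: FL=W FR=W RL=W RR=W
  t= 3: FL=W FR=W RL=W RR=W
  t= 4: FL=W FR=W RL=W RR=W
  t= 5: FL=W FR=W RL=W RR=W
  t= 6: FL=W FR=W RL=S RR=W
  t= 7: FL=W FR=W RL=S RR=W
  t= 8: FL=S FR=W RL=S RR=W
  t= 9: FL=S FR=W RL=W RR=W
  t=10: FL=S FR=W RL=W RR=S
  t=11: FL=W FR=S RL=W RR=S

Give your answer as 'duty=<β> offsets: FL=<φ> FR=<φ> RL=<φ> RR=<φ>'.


duty=3 offsets: FL=4 FR=1 RL=6 RR=2

duty β = stance ticks per leg = 3
FL: stance ticks = 3; W→S at t=8 → φ=4
FR: stance ticks = 3; W→S at t=11 → φ=1
RL: stance ticks = 3; W→S at t=6 → φ=6
RR: stance ticks = 3; W→S at t=10 → φ=2


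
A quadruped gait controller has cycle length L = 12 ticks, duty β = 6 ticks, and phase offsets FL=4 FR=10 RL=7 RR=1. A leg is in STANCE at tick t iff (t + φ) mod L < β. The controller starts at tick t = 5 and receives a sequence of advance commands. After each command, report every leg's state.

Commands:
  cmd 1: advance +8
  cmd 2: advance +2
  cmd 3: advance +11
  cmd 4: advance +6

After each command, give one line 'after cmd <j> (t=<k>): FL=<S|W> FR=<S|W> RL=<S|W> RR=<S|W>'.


after cmd 1 (t=13): FL=S FR=W RL=W RR=S
after cmd 2 (t=15): FL=W FR=S RL=W RR=S
after cmd 3 (t=26): FL=W FR=S RL=W RR=S
after cmd 4 (t=32): FL=S FR=W RL=S RR=W

start t=5: FL=W FR=S RL=S RR=W
cmd 1: advance +8 → t=13, phase=(5,11,8,2) → FL=S FR=W RL=W RR=S
cmd 2: advance +2 → t=15, phase=(7,1,10,4) → FL=W FR=S RL=W RR=S
cmd 3: advance +11 → t=26, phase=(6,0,9,3) → FL=W FR=S RL=W RR=S
cmd 4: advance +6 → t=32, phase=(0,6,3,9) → FL=S FR=W RL=S RR=W


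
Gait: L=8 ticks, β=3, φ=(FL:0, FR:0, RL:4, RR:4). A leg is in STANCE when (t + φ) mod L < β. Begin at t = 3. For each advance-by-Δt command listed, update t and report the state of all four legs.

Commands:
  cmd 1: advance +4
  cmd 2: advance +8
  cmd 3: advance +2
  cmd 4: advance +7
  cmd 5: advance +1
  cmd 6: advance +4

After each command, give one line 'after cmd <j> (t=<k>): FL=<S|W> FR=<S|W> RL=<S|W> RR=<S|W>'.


after cmd 1 (t=7): FL=W FR=W RL=W RR=W
after cmd 2 (t=15): FL=W FR=W RL=W RR=W
after cmd 3 (t=17): FL=S FR=S RL=W RR=W
after cmd 4 (t=24): FL=S FR=S RL=W RR=W
after cmd 5 (t=25): FL=S FR=S RL=W RR=W
after cmd 6 (t=29): FL=W FR=W RL=S RR=S

start t=3: FL=W FR=W RL=W RR=W
cmd 1: advance +4 → t=7, phase=(7,7,3,3) → FL=W FR=W RL=W RR=W
cmd 2: advance +8 → t=15, phase=(7,7,3,3) → FL=W FR=W RL=W RR=W
cmd 3: advance +2 → t=17, phase=(1,1,5,5) → FL=S FR=S RL=W RR=W
cmd 4: advance +7 → t=24, phase=(0,0,4,4) → FL=S FR=S RL=W RR=W
cmd 5: advance +1 → t=25, phase=(1,1,5,5) → FL=S FR=S RL=W RR=W
cmd 6: advance +4 → t=29, phase=(5,5,1,1) → FL=W FR=W RL=S RR=S


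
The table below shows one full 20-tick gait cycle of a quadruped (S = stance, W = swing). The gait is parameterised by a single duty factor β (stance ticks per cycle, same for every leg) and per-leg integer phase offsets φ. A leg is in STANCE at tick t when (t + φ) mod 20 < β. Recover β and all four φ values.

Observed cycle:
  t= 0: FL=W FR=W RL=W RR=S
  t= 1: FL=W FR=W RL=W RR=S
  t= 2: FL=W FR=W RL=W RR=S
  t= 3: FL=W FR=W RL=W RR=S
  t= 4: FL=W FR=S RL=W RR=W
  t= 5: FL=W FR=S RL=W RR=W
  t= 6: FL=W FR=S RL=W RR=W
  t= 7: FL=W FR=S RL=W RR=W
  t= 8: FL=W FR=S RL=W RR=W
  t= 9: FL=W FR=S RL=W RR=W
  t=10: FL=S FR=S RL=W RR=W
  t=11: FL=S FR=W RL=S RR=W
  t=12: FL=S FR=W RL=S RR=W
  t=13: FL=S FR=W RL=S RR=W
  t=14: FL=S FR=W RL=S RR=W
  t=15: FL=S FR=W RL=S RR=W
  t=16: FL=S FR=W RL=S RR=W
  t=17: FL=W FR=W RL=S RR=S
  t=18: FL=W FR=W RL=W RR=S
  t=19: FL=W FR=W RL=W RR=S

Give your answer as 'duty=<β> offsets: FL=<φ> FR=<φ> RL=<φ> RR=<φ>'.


duty β = stance ticks per leg = 7
FL: stance ticks = 7; W→S at t=10 → φ=10
FR: stance ticks = 7; W→S at t=4 → φ=16
RL: stance ticks = 7; W→S at t=11 → φ=9
RR: stance ticks = 7; W→S at t=17 → φ=3

duty=7 offsets: FL=10 FR=16 RL=9 RR=3


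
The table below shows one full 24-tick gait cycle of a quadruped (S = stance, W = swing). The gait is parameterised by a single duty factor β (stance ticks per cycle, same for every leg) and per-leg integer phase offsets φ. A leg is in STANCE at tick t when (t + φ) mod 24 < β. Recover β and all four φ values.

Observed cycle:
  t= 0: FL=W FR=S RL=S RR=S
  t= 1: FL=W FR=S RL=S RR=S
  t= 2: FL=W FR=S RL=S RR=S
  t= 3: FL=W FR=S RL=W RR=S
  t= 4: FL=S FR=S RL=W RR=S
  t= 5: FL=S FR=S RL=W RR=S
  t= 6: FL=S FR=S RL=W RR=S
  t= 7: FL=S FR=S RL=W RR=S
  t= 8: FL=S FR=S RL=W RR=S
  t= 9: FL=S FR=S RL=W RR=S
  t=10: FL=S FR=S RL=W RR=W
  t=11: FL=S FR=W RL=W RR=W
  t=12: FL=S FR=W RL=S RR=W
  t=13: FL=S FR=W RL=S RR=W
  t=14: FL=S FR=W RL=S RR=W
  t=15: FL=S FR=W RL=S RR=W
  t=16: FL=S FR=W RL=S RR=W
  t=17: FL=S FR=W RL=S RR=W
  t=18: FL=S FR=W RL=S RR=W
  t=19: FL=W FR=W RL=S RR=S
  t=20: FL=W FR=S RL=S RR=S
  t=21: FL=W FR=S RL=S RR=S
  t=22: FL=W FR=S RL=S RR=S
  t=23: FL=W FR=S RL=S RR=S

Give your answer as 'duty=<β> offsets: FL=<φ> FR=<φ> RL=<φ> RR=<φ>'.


duty β = stance ticks per leg = 15
FL: stance ticks = 15; W→S at t=4 → φ=20
FR: stance ticks = 15; W→S at t=20 → φ=4
RL: stance ticks = 15; W→S at t=12 → φ=12
RR: stance ticks = 15; W→S at t=19 → φ=5

duty=15 offsets: FL=20 FR=4 RL=12 RR=5


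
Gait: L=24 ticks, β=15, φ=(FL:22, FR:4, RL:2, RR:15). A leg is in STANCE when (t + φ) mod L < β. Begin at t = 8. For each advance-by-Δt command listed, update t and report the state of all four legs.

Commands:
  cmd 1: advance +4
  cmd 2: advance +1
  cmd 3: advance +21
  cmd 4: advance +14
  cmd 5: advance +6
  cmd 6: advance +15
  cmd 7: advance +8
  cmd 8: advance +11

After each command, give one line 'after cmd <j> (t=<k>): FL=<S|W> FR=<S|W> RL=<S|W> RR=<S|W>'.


start t=8: FL=S FR=S RL=S RR=W
cmd 1: advance +4 → t=12, phase=(10,16,14,3) → FL=S FR=W RL=S RR=S
cmd 2: advance +1 → t=13, phase=(11,17,15,4) → FL=S FR=W RL=W RR=S
cmd 3: advance +21 → t=34, phase=(8,14,12,1) → FL=S FR=S RL=S RR=S
cmd 4: advance +14 → t=48, phase=(22,4,2,15) → FL=W FR=S RL=S RR=W
cmd 5: advance +6 → t=54, phase=(4,10,8,21) → FL=S FR=S RL=S RR=W
cmd 6: advance +15 → t=69, phase=(19,1,23,12) → FL=W FR=S RL=W RR=S
cmd 7: advance +8 → t=77, phase=(3,9,7,20) → FL=S FR=S RL=S RR=W
cmd 8: advance +11 → t=88, phase=(14,20,18,7) → FL=S FR=W RL=W RR=S

after cmd 1 (t=12): FL=S FR=W RL=S RR=S
after cmd 2 (t=13): FL=S FR=W RL=W RR=S
after cmd 3 (t=34): FL=S FR=S RL=S RR=S
after cmd 4 (t=48): FL=W FR=S RL=S RR=W
after cmd 5 (t=54): FL=S FR=S RL=S RR=W
after cmd 6 (t=69): FL=W FR=S RL=W RR=S
after cmd 7 (t=77): FL=S FR=S RL=S RR=W
after cmd 8 (t=88): FL=S FR=W RL=W RR=S


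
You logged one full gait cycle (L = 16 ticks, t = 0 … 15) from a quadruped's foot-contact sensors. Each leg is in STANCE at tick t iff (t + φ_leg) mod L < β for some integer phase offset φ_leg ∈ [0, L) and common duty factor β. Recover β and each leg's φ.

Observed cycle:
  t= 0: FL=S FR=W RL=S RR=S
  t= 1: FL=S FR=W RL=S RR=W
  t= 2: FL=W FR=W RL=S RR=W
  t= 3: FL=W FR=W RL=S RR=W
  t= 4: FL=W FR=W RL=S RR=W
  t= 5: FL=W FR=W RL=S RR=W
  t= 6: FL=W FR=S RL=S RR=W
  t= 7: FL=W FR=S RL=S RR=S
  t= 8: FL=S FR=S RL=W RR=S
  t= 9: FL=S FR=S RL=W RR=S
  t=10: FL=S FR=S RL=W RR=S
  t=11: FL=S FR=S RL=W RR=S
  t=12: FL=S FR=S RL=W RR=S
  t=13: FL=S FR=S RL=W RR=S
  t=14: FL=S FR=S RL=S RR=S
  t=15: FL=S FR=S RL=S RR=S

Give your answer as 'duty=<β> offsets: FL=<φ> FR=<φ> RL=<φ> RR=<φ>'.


duty β = stance ticks per leg = 10
FL: stance ticks = 10; W→S at t=8 → φ=8
FR: stance ticks = 10; W→S at t=6 → φ=10
RL: stance ticks = 10; W→S at t=14 → φ=2
RR: stance ticks = 10; W→S at t=7 → φ=9

duty=10 offsets: FL=8 FR=10 RL=2 RR=9


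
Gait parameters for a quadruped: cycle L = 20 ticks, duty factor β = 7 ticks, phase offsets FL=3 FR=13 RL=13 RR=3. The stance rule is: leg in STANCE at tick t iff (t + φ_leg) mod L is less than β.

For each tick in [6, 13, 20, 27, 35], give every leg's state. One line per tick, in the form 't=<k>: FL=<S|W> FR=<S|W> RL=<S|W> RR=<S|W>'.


t=6: FL=W FR=W RL=W RR=W
t=13: FL=W FR=S RL=S RR=W
t=20: FL=S FR=W RL=W RR=S
t=27: FL=W FR=S RL=S RR=W
t=35: FL=W FR=W RL=W RR=W

t=6: phase=(9,19,19,9) vs β=7 → FL=W FR=W RL=W RR=W
t=13: phase=(16,6,6,16) vs β=7 → FL=W FR=S RL=S RR=W
t=20: phase=(3,13,13,3) vs β=7 → FL=S FR=W RL=W RR=S
t=27: phase=(10,0,0,10) vs β=7 → FL=W FR=S RL=S RR=W
t=35: phase=(18,8,8,18) vs β=7 → FL=W FR=W RL=W RR=W


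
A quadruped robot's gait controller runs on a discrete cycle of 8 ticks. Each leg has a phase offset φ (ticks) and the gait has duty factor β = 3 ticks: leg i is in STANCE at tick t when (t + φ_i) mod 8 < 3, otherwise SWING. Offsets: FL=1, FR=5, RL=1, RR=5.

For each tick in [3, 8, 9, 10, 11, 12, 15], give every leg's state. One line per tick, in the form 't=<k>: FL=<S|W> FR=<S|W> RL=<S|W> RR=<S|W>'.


t=3: FL=W FR=S RL=W RR=S
t=8: FL=S FR=W RL=S RR=W
t=9: FL=S FR=W RL=S RR=W
t=10: FL=W FR=W RL=W RR=W
t=11: FL=W FR=S RL=W RR=S
t=12: FL=W FR=S RL=W RR=S
t=15: FL=S FR=W RL=S RR=W

t=3: phase=(4,0,4,0) vs β=3 → FL=W FR=S RL=W RR=S
t=8: phase=(1,5,1,5) vs β=3 → FL=S FR=W RL=S RR=W
t=9: phase=(2,6,2,6) vs β=3 → FL=S FR=W RL=S RR=W
t=10: phase=(3,7,3,7) vs β=3 → FL=W FR=W RL=W RR=W
t=11: phase=(4,0,4,0) vs β=3 → FL=W FR=S RL=W RR=S
t=12: phase=(5,1,5,1) vs β=3 → FL=W FR=S RL=W RR=S
t=15: phase=(0,4,0,4) vs β=3 → FL=S FR=W RL=S RR=W


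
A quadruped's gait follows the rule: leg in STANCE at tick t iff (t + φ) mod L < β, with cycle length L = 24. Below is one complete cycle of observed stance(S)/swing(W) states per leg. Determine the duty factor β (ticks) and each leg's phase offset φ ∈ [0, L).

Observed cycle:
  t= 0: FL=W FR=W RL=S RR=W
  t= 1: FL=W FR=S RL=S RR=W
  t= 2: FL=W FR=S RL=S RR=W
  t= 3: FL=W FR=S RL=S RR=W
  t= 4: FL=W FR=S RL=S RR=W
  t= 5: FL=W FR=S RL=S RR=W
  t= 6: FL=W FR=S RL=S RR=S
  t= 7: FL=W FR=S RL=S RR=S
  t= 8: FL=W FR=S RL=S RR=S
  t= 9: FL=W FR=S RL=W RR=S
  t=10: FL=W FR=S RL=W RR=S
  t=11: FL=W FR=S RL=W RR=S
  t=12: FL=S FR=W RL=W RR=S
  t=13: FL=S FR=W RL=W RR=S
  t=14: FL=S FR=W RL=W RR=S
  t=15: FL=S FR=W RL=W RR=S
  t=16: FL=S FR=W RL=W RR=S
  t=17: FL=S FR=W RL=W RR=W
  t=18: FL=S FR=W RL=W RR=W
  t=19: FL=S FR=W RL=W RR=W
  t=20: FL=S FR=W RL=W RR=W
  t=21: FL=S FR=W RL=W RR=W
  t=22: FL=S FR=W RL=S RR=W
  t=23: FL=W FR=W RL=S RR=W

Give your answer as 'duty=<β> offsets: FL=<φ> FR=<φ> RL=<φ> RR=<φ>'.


duty=11 offsets: FL=12 FR=23 RL=2 RR=18

duty β = stance ticks per leg = 11
FL: stance ticks = 11; W→S at t=12 → φ=12
FR: stance ticks = 11; W→S at t=1 → φ=23
RL: stance ticks = 11; W→S at t=22 → φ=2
RR: stance ticks = 11; W→S at t=6 → φ=18


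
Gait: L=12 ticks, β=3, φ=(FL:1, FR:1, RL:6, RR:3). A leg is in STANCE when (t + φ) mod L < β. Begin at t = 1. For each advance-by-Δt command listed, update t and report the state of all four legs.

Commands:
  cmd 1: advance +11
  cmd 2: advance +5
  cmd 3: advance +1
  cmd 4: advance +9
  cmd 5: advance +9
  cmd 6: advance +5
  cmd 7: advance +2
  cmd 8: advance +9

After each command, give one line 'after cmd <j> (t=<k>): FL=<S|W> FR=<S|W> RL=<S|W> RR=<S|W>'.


start t=1: FL=S FR=S RL=W RR=W
cmd 1: advance +11 → t=12, phase=(1,1,6,3) → FL=S FR=S RL=W RR=W
cmd 2: advance +5 → t=17, phase=(6,6,11,8) → FL=W FR=W RL=W RR=W
cmd 3: advance +1 → t=18, phase=(7,7,0,9) → FL=W FR=W RL=S RR=W
cmd 4: advance +9 → t=27, phase=(4,4,9,6) → FL=W FR=W RL=W RR=W
cmd 5: advance +9 → t=36, phase=(1,1,6,3) → FL=S FR=S RL=W RR=W
cmd 6: advance +5 → t=41, phase=(6,6,11,8) → FL=W FR=W RL=W RR=W
cmd 7: advance +2 → t=43, phase=(8,8,1,10) → FL=W FR=W RL=S RR=W
cmd 8: advance +9 → t=52, phase=(5,5,10,7) → FL=W FR=W RL=W RR=W

after cmd 1 (t=12): FL=S FR=S RL=W RR=W
after cmd 2 (t=17): FL=W FR=W RL=W RR=W
after cmd 3 (t=18): FL=W FR=W RL=S RR=W
after cmd 4 (t=27): FL=W FR=W RL=W RR=W
after cmd 5 (t=36): FL=S FR=S RL=W RR=W
after cmd 6 (t=41): FL=W FR=W RL=W RR=W
after cmd 7 (t=43): FL=W FR=W RL=S RR=W
after cmd 8 (t=52): FL=W FR=W RL=W RR=W


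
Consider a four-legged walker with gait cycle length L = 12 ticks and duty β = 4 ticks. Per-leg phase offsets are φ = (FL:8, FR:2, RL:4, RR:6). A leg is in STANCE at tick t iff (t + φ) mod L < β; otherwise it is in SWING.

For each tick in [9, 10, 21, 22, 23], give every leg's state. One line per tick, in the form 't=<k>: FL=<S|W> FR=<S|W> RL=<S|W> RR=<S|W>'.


t=9: FL=W FR=W RL=S RR=S
t=10: FL=W FR=S RL=S RR=W
t=21: FL=W FR=W RL=S RR=S
t=22: FL=W FR=S RL=S RR=W
t=23: FL=W FR=S RL=S RR=W

t=9: phase=(5,11,1,3) vs β=4 → FL=W FR=W RL=S RR=S
t=10: phase=(6,0,2,4) vs β=4 → FL=W FR=S RL=S RR=W
t=21: phase=(5,11,1,3) vs β=4 → FL=W FR=W RL=S RR=S
t=22: phase=(6,0,2,4) vs β=4 → FL=W FR=S RL=S RR=W
t=23: phase=(7,1,3,5) vs β=4 → FL=W FR=S RL=S RR=W


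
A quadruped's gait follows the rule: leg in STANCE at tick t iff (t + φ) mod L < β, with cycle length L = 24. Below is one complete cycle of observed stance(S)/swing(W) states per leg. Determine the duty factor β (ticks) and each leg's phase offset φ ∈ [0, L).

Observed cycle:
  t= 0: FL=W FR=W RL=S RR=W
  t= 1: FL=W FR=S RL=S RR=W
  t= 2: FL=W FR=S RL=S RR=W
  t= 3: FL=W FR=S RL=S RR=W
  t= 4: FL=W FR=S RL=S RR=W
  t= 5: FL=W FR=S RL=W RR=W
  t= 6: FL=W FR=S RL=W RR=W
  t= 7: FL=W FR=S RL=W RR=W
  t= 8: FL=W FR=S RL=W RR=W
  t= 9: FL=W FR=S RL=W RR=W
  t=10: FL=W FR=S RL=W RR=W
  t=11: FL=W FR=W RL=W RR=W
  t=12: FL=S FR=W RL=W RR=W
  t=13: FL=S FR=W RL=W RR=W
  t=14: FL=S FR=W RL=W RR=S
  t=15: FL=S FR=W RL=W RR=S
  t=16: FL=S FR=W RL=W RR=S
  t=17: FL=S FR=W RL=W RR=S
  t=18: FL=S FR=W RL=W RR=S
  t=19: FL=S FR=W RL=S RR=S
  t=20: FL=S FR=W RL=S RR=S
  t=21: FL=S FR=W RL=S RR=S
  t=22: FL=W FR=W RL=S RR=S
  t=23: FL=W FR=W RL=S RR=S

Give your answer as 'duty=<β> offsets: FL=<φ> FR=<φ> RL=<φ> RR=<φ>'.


duty=10 offsets: FL=12 FR=23 RL=5 RR=10

duty β = stance ticks per leg = 10
FL: stance ticks = 10; W→S at t=12 → φ=12
FR: stance ticks = 10; W→S at t=1 → φ=23
RL: stance ticks = 10; W→S at t=19 → φ=5
RR: stance ticks = 10; W→S at t=14 → φ=10


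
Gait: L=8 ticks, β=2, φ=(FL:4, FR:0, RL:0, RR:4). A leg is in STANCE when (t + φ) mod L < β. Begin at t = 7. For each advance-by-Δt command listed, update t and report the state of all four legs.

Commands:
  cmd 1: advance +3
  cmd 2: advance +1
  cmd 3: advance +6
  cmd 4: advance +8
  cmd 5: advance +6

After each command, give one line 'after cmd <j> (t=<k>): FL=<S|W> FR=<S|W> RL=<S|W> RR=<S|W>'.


start t=7: FL=W FR=W RL=W RR=W
cmd 1: advance +3 → t=10, phase=(6,2,2,6) → FL=W FR=W RL=W RR=W
cmd 2: advance +1 → t=11, phase=(7,3,3,7) → FL=W FR=W RL=W RR=W
cmd 3: advance +6 → t=17, phase=(5,1,1,5) → FL=W FR=S RL=S RR=W
cmd 4: advance +8 → t=25, phase=(5,1,1,5) → FL=W FR=S RL=S RR=W
cmd 5: advance +6 → t=31, phase=(3,7,7,3) → FL=W FR=W RL=W RR=W

after cmd 1 (t=10): FL=W FR=W RL=W RR=W
after cmd 2 (t=11): FL=W FR=W RL=W RR=W
after cmd 3 (t=17): FL=W FR=S RL=S RR=W
after cmd 4 (t=25): FL=W FR=S RL=S RR=W
after cmd 5 (t=31): FL=W FR=W RL=W RR=W


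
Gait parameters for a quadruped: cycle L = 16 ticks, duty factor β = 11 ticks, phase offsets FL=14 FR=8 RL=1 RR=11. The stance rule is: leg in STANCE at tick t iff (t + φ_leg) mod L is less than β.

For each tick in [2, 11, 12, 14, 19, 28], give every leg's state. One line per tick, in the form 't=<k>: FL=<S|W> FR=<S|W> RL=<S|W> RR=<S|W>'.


t=2: phase=(0,10,3,13) vs β=11 → FL=S FR=S RL=S RR=W
t=11: phase=(9,3,12,6) vs β=11 → FL=S FR=S RL=W RR=S
t=12: phase=(10,4,13,7) vs β=11 → FL=S FR=S RL=W RR=S
t=14: phase=(12,6,15,9) vs β=11 → FL=W FR=S RL=W RR=S
t=19: phase=(1,11,4,14) vs β=11 → FL=S FR=W RL=S RR=W
t=28: phase=(10,4,13,7) vs β=11 → FL=S FR=S RL=W RR=S

t=2: FL=S FR=S RL=S RR=W
t=11: FL=S FR=S RL=W RR=S
t=12: FL=S FR=S RL=W RR=S
t=14: FL=W FR=S RL=W RR=S
t=19: FL=S FR=W RL=S RR=W
t=28: FL=S FR=S RL=W RR=S
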